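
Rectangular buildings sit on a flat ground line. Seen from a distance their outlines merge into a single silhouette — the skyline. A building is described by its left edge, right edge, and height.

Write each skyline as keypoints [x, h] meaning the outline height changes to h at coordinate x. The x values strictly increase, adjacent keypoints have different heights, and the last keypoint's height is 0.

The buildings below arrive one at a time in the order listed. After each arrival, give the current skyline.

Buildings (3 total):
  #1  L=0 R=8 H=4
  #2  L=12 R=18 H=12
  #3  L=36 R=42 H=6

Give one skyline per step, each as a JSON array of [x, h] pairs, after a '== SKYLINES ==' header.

== SKYLINES ==
[[0,4],[8,0]]
[[0,4],[8,0],[12,12],[18,0]]
[[0,4],[8,0],[12,12],[18,0],[36,6],[42,0]]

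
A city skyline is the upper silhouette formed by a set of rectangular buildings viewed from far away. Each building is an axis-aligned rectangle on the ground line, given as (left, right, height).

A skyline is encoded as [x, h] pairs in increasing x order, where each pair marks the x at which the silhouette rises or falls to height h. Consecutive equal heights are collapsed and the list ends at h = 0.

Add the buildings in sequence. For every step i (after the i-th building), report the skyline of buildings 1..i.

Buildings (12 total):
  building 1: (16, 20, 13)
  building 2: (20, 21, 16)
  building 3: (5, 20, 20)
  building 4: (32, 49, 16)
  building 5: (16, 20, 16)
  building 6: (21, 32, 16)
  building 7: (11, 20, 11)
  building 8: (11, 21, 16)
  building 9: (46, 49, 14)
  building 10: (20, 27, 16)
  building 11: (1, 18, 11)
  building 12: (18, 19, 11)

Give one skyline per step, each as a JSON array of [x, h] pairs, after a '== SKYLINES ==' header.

== SKYLINES ==
[[16,13],[20,0]]
[[16,13],[20,16],[21,0]]
[[5,20],[20,16],[21,0]]
[[5,20],[20,16],[21,0],[32,16],[49,0]]
[[5,20],[20,16],[21,0],[32,16],[49,0]]
[[5,20],[20,16],[49,0]]
[[5,20],[20,16],[49,0]]
[[5,20],[20,16],[49,0]]
[[5,20],[20,16],[49,0]]
[[5,20],[20,16],[49,0]]
[[1,11],[5,20],[20,16],[49,0]]
[[1,11],[5,20],[20,16],[49,0]]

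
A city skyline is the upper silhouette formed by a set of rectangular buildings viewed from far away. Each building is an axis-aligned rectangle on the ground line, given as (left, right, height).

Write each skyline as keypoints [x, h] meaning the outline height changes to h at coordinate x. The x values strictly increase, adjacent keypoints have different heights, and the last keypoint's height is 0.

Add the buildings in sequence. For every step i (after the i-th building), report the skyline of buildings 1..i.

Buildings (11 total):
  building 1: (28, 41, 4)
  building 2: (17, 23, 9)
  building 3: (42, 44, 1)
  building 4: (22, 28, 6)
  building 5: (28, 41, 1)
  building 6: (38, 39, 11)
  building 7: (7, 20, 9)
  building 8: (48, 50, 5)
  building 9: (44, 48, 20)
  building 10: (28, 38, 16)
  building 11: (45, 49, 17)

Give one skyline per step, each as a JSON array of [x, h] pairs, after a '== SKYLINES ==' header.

== SKYLINES ==
[[28,4],[41,0]]
[[17,9],[23,0],[28,4],[41,0]]
[[17,9],[23,0],[28,4],[41,0],[42,1],[44,0]]
[[17,9],[23,6],[28,4],[41,0],[42,1],[44,0]]
[[17,9],[23,6],[28,4],[41,0],[42,1],[44,0]]
[[17,9],[23,6],[28,4],[38,11],[39,4],[41,0],[42,1],[44,0]]
[[7,9],[23,6],[28,4],[38,11],[39,4],[41,0],[42,1],[44,0]]
[[7,9],[23,6],[28,4],[38,11],[39,4],[41,0],[42,1],[44,0],[48,5],[50,0]]
[[7,9],[23,6],[28,4],[38,11],[39,4],[41,0],[42,1],[44,20],[48,5],[50,0]]
[[7,9],[23,6],[28,16],[38,11],[39,4],[41,0],[42,1],[44,20],[48,5],[50,0]]
[[7,9],[23,6],[28,16],[38,11],[39,4],[41,0],[42,1],[44,20],[48,17],[49,5],[50,0]]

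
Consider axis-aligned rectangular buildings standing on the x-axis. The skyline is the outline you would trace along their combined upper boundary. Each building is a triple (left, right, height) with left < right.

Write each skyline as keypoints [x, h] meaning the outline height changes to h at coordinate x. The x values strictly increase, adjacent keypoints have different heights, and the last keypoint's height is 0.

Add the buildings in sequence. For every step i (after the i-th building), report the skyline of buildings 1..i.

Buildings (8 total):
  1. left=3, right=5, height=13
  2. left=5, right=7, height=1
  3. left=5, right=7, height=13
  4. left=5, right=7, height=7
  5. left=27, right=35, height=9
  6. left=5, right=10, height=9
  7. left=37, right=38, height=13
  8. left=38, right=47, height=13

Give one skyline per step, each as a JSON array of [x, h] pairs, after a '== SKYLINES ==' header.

== SKYLINES ==
[[3,13],[5,0]]
[[3,13],[5,1],[7,0]]
[[3,13],[7,0]]
[[3,13],[7,0]]
[[3,13],[7,0],[27,9],[35,0]]
[[3,13],[7,9],[10,0],[27,9],[35,0]]
[[3,13],[7,9],[10,0],[27,9],[35,0],[37,13],[38,0]]
[[3,13],[7,9],[10,0],[27,9],[35,0],[37,13],[47,0]]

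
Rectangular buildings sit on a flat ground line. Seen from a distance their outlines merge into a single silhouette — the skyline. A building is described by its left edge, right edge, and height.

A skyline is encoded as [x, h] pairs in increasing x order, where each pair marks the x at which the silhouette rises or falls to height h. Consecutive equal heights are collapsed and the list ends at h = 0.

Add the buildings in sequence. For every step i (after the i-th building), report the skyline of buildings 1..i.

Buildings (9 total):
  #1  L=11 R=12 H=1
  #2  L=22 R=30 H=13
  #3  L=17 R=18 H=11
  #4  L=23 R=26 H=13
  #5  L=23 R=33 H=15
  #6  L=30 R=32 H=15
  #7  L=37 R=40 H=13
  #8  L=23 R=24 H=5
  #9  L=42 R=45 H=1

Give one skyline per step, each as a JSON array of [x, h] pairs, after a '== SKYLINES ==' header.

== SKYLINES ==
[[11,1],[12,0]]
[[11,1],[12,0],[22,13],[30,0]]
[[11,1],[12,0],[17,11],[18,0],[22,13],[30,0]]
[[11,1],[12,0],[17,11],[18,0],[22,13],[30,0]]
[[11,1],[12,0],[17,11],[18,0],[22,13],[23,15],[33,0]]
[[11,1],[12,0],[17,11],[18,0],[22,13],[23,15],[33,0]]
[[11,1],[12,0],[17,11],[18,0],[22,13],[23,15],[33,0],[37,13],[40,0]]
[[11,1],[12,0],[17,11],[18,0],[22,13],[23,15],[33,0],[37,13],[40,0]]
[[11,1],[12,0],[17,11],[18,0],[22,13],[23,15],[33,0],[37,13],[40,0],[42,1],[45,0]]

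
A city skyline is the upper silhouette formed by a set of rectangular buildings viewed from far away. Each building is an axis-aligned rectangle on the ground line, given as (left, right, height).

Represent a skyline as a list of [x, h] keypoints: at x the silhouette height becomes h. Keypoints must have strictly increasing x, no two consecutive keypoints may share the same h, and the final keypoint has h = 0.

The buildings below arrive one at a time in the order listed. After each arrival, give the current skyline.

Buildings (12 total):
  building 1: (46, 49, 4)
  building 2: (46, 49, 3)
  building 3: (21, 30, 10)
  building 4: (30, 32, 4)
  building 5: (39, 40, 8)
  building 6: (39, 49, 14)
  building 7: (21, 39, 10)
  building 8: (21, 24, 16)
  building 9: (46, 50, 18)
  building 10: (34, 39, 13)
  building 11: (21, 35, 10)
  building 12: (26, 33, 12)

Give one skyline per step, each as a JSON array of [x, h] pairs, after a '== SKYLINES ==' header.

== SKYLINES ==
[[46,4],[49,0]]
[[46,4],[49,0]]
[[21,10],[30,0],[46,4],[49,0]]
[[21,10],[30,4],[32,0],[46,4],[49,0]]
[[21,10],[30,4],[32,0],[39,8],[40,0],[46,4],[49,0]]
[[21,10],[30,4],[32,0],[39,14],[49,0]]
[[21,10],[39,14],[49,0]]
[[21,16],[24,10],[39,14],[49,0]]
[[21,16],[24,10],[39,14],[46,18],[50,0]]
[[21,16],[24,10],[34,13],[39,14],[46,18],[50,0]]
[[21,16],[24,10],[34,13],[39,14],[46,18],[50,0]]
[[21,16],[24,10],[26,12],[33,10],[34,13],[39,14],[46,18],[50,0]]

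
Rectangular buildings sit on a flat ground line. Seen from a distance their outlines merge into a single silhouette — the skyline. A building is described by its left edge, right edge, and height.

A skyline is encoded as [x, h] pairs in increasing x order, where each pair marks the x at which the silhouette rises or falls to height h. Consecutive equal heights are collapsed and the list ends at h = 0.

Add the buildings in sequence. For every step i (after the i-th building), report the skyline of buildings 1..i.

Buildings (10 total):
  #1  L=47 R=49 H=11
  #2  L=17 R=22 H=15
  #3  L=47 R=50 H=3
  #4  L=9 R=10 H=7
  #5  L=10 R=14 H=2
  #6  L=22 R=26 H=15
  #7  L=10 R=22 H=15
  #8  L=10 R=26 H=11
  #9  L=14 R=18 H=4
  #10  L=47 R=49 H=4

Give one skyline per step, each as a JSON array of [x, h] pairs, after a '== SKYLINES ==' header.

== SKYLINES ==
[[47,11],[49,0]]
[[17,15],[22,0],[47,11],[49,0]]
[[17,15],[22,0],[47,11],[49,3],[50,0]]
[[9,7],[10,0],[17,15],[22,0],[47,11],[49,3],[50,0]]
[[9,7],[10,2],[14,0],[17,15],[22,0],[47,11],[49,3],[50,0]]
[[9,7],[10,2],[14,0],[17,15],[26,0],[47,11],[49,3],[50,0]]
[[9,7],[10,15],[26,0],[47,11],[49,3],[50,0]]
[[9,7],[10,15],[26,0],[47,11],[49,3],[50,0]]
[[9,7],[10,15],[26,0],[47,11],[49,3],[50,0]]
[[9,7],[10,15],[26,0],[47,11],[49,3],[50,0]]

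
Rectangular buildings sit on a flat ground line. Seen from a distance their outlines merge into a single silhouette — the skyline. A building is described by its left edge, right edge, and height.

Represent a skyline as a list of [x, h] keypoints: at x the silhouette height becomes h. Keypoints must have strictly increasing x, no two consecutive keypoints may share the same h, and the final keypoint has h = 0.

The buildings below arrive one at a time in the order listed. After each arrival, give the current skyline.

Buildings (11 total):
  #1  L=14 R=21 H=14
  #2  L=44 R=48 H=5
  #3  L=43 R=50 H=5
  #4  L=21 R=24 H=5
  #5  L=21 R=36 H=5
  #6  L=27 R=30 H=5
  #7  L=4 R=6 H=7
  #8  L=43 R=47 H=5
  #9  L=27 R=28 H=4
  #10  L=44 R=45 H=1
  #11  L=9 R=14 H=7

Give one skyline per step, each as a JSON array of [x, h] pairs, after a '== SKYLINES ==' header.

== SKYLINES ==
[[14,14],[21,0]]
[[14,14],[21,0],[44,5],[48,0]]
[[14,14],[21,0],[43,5],[50,0]]
[[14,14],[21,5],[24,0],[43,5],[50,0]]
[[14,14],[21,5],[36,0],[43,5],[50,0]]
[[14,14],[21,5],[36,0],[43,5],[50,0]]
[[4,7],[6,0],[14,14],[21,5],[36,0],[43,5],[50,0]]
[[4,7],[6,0],[14,14],[21,5],[36,0],[43,5],[50,0]]
[[4,7],[6,0],[14,14],[21,5],[36,0],[43,5],[50,0]]
[[4,7],[6,0],[14,14],[21,5],[36,0],[43,5],[50,0]]
[[4,7],[6,0],[9,7],[14,14],[21,5],[36,0],[43,5],[50,0]]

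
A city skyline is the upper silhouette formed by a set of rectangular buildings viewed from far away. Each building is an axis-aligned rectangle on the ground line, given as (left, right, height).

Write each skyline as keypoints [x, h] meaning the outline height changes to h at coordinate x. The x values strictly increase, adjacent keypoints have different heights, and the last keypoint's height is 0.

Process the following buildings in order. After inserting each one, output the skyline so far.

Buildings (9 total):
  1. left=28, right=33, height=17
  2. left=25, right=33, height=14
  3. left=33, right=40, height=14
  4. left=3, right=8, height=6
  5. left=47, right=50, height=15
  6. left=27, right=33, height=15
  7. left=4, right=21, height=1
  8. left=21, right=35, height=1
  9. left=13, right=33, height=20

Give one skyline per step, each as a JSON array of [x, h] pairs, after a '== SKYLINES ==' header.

== SKYLINES ==
[[28,17],[33,0]]
[[25,14],[28,17],[33,0]]
[[25,14],[28,17],[33,14],[40,0]]
[[3,6],[8,0],[25,14],[28,17],[33,14],[40,0]]
[[3,6],[8,0],[25,14],[28,17],[33,14],[40,0],[47,15],[50,0]]
[[3,6],[8,0],[25,14],[27,15],[28,17],[33,14],[40,0],[47,15],[50,0]]
[[3,6],[8,1],[21,0],[25,14],[27,15],[28,17],[33,14],[40,0],[47,15],[50,0]]
[[3,6],[8,1],[25,14],[27,15],[28,17],[33,14],[40,0],[47,15],[50,0]]
[[3,6],[8,1],[13,20],[33,14],[40,0],[47,15],[50,0]]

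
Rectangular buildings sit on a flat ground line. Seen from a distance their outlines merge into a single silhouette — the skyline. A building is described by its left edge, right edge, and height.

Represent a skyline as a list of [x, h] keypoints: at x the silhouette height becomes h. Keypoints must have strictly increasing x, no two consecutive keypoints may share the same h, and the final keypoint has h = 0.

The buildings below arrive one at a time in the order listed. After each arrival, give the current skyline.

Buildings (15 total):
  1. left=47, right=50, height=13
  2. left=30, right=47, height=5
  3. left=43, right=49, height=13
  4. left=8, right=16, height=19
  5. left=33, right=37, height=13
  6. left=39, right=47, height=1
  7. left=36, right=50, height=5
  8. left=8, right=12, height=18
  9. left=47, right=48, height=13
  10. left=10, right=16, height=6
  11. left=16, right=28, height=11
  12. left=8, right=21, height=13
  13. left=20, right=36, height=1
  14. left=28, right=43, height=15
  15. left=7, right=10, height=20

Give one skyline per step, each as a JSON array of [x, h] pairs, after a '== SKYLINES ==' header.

== SKYLINES ==
[[47,13],[50,0]]
[[30,5],[47,13],[50,0]]
[[30,5],[43,13],[50,0]]
[[8,19],[16,0],[30,5],[43,13],[50,0]]
[[8,19],[16,0],[30,5],[33,13],[37,5],[43,13],[50,0]]
[[8,19],[16,0],[30,5],[33,13],[37,5],[43,13],[50,0]]
[[8,19],[16,0],[30,5],[33,13],[37,5],[43,13],[50,0]]
[[8,19],[16,0],[30,5],[33,13],[37,5],[43,13],[50,0]]
[[8,19],[16,0],[30,5],[33,13],[37,5],[43,13],[50,0]]
[[8,19],[16,0],[30,5],[33,13],[37,5],[43,13],[50,0]]
[[8,19],[16,11],[28,0],[30,5],[33,13],[37,5],[43,13],[50,0]]
[[8,19],[16,13],[21,11],[28,0],[30,5],[33,13],[37,5],[43,13],[50,0]]
[[8,19],[16,13],[21,11],[28,1],[30,5],[33,13],[37,5],[43,13],[50,0]]
[[8,19],[16,13],[21,11],[28,15],[43,13],[50,0]]
[[7,20],[10,19],[16,13],[21,11],[28,15],[43,13],[50,0]]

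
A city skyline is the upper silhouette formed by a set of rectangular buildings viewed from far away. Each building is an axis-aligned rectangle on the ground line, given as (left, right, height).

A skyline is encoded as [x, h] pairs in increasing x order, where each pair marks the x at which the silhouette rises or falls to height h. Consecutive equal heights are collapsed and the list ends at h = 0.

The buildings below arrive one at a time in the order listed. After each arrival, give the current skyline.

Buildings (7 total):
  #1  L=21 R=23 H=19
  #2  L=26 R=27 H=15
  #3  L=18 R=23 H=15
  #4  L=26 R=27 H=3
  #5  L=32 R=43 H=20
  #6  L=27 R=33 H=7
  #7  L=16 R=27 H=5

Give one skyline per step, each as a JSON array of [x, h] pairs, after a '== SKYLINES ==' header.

== SKYLINES ==
[[21,19],[23,0]]
[[21,19],[23,0],[26,15],[27,0]]
[[18,15],[21,19],[23,0],[26,15],[27,0]]
[[18,15],[21,19],[23,0],[26,15],[27,0]]
[[18,15],[21,19],[23,0],[26,15],[27,0],[32,20],[43,0]]
[[18,15],[21,19],[23,0],[26,15],[27,7],[32,20],[43,0]]
[[16,5],[18,15],[21,19],[23,5],[26,15],[27,7],[32,20],[43,0]]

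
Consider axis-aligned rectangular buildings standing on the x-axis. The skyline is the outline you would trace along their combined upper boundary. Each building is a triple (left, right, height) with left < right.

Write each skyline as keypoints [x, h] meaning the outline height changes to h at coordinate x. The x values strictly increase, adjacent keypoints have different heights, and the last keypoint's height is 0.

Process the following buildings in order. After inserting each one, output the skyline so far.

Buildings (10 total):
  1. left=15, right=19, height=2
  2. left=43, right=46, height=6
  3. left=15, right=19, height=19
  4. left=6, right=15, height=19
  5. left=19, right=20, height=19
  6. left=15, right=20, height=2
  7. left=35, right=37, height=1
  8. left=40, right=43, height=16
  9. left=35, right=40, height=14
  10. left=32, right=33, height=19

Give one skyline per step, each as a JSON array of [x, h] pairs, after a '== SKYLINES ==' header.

== SKYLINES ==
[[15,2],[19,0]]
[[15,2],[19,0],[43,6],[46,0]]
[[15,19],[19,0],[43,6],[46,0]]
[[6,19],[19,0],[43,6],[46,0]]
[[6,19],[20,0],[43,6],[46,0]]
[[6,19],[20,0],[43,6],[46,0]]
[[6,19],[20,0],[35,1],[37,0],[43,6],[46,0]]
[[6,19],[20,0],[35,1],[37,0],[40,16],[43,6],[46,0]]
[[6,19],[20,0],[35,14],[40,16],[43,6],[46,0]]
[[6,19],[20,0],[32,19],[33,0],[35,14],[40,16],[43,6],[46,0]]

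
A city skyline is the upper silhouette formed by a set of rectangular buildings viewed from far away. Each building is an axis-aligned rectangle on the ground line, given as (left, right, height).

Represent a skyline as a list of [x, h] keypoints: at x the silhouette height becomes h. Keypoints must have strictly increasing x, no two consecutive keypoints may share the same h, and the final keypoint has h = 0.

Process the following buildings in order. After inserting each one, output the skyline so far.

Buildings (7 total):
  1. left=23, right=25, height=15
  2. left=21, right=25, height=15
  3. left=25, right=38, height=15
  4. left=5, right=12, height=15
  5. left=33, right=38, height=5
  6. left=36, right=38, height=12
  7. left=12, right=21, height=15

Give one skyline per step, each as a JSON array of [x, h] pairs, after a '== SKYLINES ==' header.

== SKYLINES ==
[[23,15],[25,0]]
[[21,15],[25,0]]
[[21,15],[38,0]]
[[5,15],[12,0],[21,15],[38,0]]
[[5,15],[12,0],[21,15],[38,0]]
[[5,15],[12,0],[21,15],[38,0]]
[[5,15],[38,0]]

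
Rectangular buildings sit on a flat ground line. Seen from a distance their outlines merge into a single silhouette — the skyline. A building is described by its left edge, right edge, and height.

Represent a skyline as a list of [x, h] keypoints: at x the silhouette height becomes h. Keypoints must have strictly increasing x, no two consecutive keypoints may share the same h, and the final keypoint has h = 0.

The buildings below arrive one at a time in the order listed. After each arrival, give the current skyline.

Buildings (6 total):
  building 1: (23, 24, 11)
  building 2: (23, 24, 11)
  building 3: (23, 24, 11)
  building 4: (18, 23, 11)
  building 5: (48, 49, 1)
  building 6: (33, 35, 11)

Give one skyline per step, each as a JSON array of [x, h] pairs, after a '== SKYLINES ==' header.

== SKYLINES ==
[[23,11],[24,0]]
[[23,11],[24,0]]
[[23,11],[24,0]]
[[18,11],[24,0]]
[[18,11],[24,0],[48,1],[49,0]]
[[18,11],[24,0],[33,11],[35,0],[48,1],[49,0]]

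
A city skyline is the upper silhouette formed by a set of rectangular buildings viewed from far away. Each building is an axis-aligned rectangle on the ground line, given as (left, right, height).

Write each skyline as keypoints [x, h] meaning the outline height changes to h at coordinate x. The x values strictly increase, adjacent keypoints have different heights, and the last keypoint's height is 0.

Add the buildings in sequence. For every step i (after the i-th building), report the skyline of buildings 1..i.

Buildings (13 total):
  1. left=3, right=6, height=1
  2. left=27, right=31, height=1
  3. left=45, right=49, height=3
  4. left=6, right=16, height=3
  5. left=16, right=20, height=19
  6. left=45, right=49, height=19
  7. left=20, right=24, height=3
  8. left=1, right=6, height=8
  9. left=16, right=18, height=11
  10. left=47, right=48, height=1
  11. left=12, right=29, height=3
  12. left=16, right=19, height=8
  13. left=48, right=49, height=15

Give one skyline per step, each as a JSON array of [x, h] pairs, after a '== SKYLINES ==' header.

== SKYLINES ==
[[3,1],[6,0]]
[[3,1],[6,0],[27,1],[31,0]]
[[3,1],[6,0],[27,1],[31,0],[45,3],[49,0]]
[[3,1],[6,3],[16,0],[27,1],[31,0],[45,3],[49,0]]
[[3,1],[6,3],[16,19],[20,0],[27,1],[31,0],[45,3],[49,0]]
[[3,1],[6,3],[16,19],[20,0],[27,1],[31,0],[45,19],[49,0]]
[[3,1],[6,3],[16,19],[20,3],[24,0],[27,1],[31,0],[45,19],[49,0]]
[[1,8],[6,3],[16,19],[20,3],[24,0],[27,1],[31,0],[45,19],[49,0]]
[[1,8],[6,3],[16,19],[20,3],[24,0],[27,1],[31,0],[45,19],[49,0]]
[[1,8],[6,3],[16,19],[20,3],[24,0],[27,1],[31,0],[45,19],[49,0]]
[[1,8],[6,3],[16,19],[20,3],[29,1],[31,0],[45,19],[49,0]]
[[1,8],[6,3],[16,19],[20,3],[29,1],[31,0],[45,19],[49,0]]
[[1,8],[6,3],[16,19],[20,3],[29,1],[31,0],[45,19],[49,0]]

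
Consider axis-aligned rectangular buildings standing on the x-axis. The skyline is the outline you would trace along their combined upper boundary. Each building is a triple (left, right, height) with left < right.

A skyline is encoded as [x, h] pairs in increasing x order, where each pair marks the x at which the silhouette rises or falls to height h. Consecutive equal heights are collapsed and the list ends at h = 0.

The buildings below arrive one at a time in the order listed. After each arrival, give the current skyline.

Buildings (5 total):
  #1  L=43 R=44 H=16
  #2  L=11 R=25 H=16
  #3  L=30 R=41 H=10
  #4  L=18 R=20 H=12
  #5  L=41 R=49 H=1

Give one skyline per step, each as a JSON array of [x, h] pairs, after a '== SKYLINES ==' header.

== SKYLINES ==
[[43,16],[44,0]]
[[11,16],[25,0],[43,16],[44,0]]
[[11,16],[25,0],[30,10],[41,0],[43,16],[44,0]]
[[11,16],[25,0],[30,10],[41,0],[43,16],[44,0]]
[[11,16],[25,0],[30,10],[41,1],[43,16],[44,1],[49,0]]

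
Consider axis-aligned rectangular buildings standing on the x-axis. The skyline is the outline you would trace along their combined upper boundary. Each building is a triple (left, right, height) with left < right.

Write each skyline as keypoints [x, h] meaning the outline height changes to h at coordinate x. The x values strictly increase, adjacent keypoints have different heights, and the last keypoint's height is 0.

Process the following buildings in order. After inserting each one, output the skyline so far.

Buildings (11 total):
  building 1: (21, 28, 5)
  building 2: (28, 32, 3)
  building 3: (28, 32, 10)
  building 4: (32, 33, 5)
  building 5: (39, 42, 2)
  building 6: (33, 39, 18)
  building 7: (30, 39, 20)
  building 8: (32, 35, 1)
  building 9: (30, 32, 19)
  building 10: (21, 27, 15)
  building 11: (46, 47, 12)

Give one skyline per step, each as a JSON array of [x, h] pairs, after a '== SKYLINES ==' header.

== SKYLINES ==
[[21,5],[28,0]]
[[21,5],[28,3],[32,0]]
[[21,5],[28,10],[32,0]]
[[21,5],[28,10],[32,5],[33,0]]
[[21,5],[28,10],[32,5],[33,0],[39,2],[42,0]]
[[21,5],[28,10],[32,5],[33,18],[39,2],[42,0]]
[[21,5],[28,10],[30,20],[39,2],[42,0]]
[[21,5],[28,10],[30,20],[39,2],[42,0]]
[[21,5],[28,10],[30,20],[39,2],[42,0]]
[[21,15],[27,5],[28,10],[30,20],[39,2],[42,0]]
[[21,15],[27,5],[28,10],[30,20],[39,2],[42,0],[46,12],[47,0]]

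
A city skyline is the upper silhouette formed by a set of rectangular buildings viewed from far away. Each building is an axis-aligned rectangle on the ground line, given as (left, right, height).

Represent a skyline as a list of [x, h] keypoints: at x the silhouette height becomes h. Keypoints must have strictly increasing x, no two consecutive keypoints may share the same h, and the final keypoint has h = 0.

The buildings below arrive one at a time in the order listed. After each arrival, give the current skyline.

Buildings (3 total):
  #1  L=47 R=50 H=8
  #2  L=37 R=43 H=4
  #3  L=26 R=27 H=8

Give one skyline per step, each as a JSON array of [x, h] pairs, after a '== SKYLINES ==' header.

== SKYLINES ==
[[47,8],[50,0]]
[[37,4],[43,0],[47,8],[50,0]]
[[26,8],[27,0],[37,4],[43,0],[47,8],[50,0]]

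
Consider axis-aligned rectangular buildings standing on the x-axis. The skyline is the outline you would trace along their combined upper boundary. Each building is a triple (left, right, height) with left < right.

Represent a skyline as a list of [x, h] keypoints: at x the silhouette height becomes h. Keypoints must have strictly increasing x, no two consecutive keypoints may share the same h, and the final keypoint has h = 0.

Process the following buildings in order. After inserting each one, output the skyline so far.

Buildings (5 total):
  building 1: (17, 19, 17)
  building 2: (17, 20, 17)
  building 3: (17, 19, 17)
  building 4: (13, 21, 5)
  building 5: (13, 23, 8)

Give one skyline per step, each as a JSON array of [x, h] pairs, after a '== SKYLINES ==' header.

== SKYLINES ==
[[17,17],[19,0]]
[[17,17],[20,0]]
[[17,17],[20,0]]
[[13,5],[17,17],[20,5],[21,0]]
[[13,8],[17,17],[20,8],[23,0]]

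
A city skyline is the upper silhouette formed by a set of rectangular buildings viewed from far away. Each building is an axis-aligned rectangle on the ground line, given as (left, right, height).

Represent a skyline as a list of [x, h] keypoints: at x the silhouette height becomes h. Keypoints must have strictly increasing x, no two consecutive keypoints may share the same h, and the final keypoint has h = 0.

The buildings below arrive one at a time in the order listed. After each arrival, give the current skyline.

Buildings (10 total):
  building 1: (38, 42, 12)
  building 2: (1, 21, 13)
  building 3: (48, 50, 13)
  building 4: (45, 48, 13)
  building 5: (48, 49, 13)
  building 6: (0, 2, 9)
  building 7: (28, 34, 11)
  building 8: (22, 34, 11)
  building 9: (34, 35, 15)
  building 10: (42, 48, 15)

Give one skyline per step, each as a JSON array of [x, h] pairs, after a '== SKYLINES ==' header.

== SKYLINES ==
[[38,12],[42,0]]
[[1,13],[21,0],[38,12],[42,0]]
[[1,13],[21,0],[38,12],[42,0],[48,13],[50,0]]
[[1,13],[21,0],[38,12],[42,0],[45,13],[50,0]]
[[1,13],[21,0],[38,12],[42,0],[45,13],[50,0]]
[[0,9],[1,13],[21,0],[38,12],[42,0],[45,13],[50,0]]
[[0,9],[1,13],[21,0],[28,11],[34,0],[38,12],[42,0],[45,13],[50,0]]
[[0,9],[1,13],[21,0],[22,11],[34,0],[38,12],[42,0],[45,13],[50,0]]
[[0,9],[1,13],[21,0],[22,11],[34,15],[35,0],[38,12],[42,0],[45,13],[50,0]]
[[0,9],[1,13],[21,0],[22,11],[34,15],[35,0],[38,12],[42,15],[48,13],[50,0]]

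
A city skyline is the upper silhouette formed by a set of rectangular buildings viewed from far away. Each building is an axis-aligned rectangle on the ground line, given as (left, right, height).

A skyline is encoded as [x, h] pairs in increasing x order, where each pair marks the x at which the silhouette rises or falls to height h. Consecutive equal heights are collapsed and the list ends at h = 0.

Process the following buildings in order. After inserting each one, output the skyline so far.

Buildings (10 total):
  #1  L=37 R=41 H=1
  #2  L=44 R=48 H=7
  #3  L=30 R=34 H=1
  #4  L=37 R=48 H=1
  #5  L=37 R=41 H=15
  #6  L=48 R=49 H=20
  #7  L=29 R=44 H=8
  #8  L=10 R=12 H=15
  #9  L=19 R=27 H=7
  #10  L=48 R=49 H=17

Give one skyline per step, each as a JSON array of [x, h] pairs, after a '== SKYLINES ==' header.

== SKYLINES ==
[[37,1],[41,0]]
[[37,1],[41,0],[44,7],[48,0]]
[[30,1],[34,0],[37,1],[41,0],[44,7],[48,0]]
[[30,1],[34,0],[37,1],[44,7],[48,0]]
[[30,1],[34,0],[37,15],[41,1],[44,7],[48,0]]
[[30,1],[34,0],[37,15],[41,1],[44,7],[48,20],[49,0]]
[[29,8],[37,15],[41,8],[44,7],[48,20],[49,0]]
[[10,15],[12,0],[29,8],[37,15],[41,8],[44,7],[48,20],[49,0]]
[[10,15],[12,0],[19,7],[27,0],[29,8],[37,15],[41,8],[44,7],[48,20],[49,0]]
[[10,15],[12,0],[19,7],[27,0],[29,8],[37,15],[41,8],[44,7],[48,20],[49,0]]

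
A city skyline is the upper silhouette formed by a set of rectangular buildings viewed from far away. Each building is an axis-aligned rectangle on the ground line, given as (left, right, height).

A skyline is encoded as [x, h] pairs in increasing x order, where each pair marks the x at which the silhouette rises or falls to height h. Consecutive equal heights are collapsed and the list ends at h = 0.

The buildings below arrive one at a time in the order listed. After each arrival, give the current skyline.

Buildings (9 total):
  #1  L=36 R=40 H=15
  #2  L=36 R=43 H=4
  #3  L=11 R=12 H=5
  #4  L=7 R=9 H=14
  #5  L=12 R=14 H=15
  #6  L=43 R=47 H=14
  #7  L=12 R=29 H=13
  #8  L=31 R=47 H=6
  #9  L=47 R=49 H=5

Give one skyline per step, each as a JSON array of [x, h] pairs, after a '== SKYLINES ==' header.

== SKYLINES ==
[[36,15],[40,0]]
[[36,15],[40,4],[43,0]]
[[11,5],[12,0],[36,15],[40,4],[43,0]]
[[7,14],[9,0],[11,5],[12,0],[36,15],[40,4],[43,0]]
[[7,14],[9,0],[11,5],[12,15],[14,0],[36,15],[40,4],[43,0]]
[[7,14],[9,0],[11,5],[12,15],[14,0],[36,15],[40,4],[43,14],[47,0]]
[[7,14],[9,0],[11,5],[12,15],[14,13],[29,0],[36,15],[40,4],[43,14],[47,0]]
[[7,14],[9,0],[11,5],[12,15],[14,13],[29,0],[31,6],[36,15],[40,6],[43,14],[47,0]]
[[7,14],[9,0],[11,5],[12,15],[14,13],[29,0],[31,6],[36,15],[40,6],[43,14],[47,5],[49,0]]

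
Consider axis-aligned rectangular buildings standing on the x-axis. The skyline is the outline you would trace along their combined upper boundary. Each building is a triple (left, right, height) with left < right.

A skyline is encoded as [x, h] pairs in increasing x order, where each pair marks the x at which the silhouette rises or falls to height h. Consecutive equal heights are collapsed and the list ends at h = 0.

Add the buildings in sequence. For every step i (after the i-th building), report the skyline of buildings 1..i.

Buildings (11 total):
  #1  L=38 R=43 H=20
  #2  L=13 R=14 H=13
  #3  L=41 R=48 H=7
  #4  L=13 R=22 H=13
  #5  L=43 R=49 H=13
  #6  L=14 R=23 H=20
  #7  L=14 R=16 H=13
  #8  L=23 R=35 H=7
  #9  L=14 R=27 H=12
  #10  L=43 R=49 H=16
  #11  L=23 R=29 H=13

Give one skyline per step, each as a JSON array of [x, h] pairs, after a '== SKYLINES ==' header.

== SKYLINES ==
[[38,20],[43,0]]
[[13,13],[14,0],[38,20],[43,0]]
[[13,13],[14,0],[38,20],[43,7],[48,0]]
[[13,13],[22,0],[38,20],[43,7],[48,0]]
[[13,13],[22,0],[38,20],[43,13],[49,0]]
[[13,13],[14,20],[23,0],[38,20],[43,13],[49,0]]
[[13,13],[14,20],[23,0],[38,20],[43,13],[49,0]]
[[13,13],[14,20],[23,7],[35,0],[38,20],[43,13],[49,0]]
[[13,13],[14,20],[23,12],[27,7],[35,0],[38,20],[43,13],[49,0]]
[[13,13],[14,20],[23,12],[27,7],[35,0],[38,20],[43,16],[49,0]]
[[13,13],[14,20],[23,13],[29,7],[35,0],[38,20],[43,16],[49,0]]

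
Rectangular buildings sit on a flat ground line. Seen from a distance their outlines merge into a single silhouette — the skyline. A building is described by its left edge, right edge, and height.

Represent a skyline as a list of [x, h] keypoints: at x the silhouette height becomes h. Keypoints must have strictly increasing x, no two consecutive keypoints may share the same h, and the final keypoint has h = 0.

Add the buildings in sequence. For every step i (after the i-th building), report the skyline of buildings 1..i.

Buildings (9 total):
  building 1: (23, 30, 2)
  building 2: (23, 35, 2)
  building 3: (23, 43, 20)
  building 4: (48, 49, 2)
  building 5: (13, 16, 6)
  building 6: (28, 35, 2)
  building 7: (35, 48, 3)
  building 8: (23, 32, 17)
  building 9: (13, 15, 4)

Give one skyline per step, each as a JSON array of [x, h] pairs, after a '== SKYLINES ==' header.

== SKYLINES ==
[[23,2],[30,0]]
[[23,2],[35,0]]
[[23,20],[43,0]]
[[23,20],[43,0],[48,2],[49,0]]
[[13,6],[16,0],[23,20],[43,0],[48,2],[49,0]]
[[13,6],[16,0],[23,20],[43,0],[48,2],[49,0]]
[[13,6],[16,0],[23,20],[43,3],[48,2],[49,0]]
[[13,6],[16,0],[23,20],[43,3],[48,2],[49,0]]
[[13,6],[16,0],[23,20],[43,3],[48,2],[49,0]]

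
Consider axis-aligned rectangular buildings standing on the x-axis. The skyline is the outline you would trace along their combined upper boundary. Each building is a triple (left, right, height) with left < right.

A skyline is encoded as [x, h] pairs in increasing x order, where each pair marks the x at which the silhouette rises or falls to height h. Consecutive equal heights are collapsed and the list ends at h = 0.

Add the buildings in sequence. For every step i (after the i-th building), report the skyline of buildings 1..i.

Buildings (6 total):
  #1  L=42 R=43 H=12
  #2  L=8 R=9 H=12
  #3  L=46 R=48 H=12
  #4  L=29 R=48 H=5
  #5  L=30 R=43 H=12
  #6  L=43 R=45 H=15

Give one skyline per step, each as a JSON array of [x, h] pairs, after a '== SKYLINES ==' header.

== SKYLINES ==
[[42,12],[43,0]]
[[8,12],[9,0],[42,12],[43,0]]
[[8,12],[9,0],[42,12],[43,0],[46,12],[48,0]]
[[8,12],[9,0],[29,5],[42,12],[43,5],[46,12],[48,0]]
[[8,12],[9,0],[29,5],[30,12],[43,5],[46,12],[48,0]]
[[8,12],[9,0],[29,5],[30,12],[43,15],[45,5],[46,12],[48,0]]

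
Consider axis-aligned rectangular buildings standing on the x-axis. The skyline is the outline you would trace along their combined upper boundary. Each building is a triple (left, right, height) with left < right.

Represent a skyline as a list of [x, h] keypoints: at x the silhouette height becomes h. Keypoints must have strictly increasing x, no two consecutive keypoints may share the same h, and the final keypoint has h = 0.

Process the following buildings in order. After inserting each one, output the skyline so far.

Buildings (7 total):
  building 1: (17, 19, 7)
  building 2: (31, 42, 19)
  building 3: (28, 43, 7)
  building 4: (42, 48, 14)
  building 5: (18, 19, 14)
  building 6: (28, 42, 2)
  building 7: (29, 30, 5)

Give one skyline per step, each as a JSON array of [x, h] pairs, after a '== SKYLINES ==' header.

== SKYLINES ==
[[17,7],[19,0]]
[[17,7],[19,0],[31,19],[42,0]]
[[17,7],[19,0],[28,7],[31,19],[42,7],[43,0]]
[[17,7],[19,0],[28,7],[31,19],[42,14],[48,0]]
[[17,7],[18,14],[19,0],[28,7],[31,19],[42,14],[48,0]]
[[17,7],[18,14],[19,0],[28,7],[31,19],[42,14],[48,0]]
[[17,7],[18,14],[19,0],[28,7],[31,19],[42,14],[48,0]]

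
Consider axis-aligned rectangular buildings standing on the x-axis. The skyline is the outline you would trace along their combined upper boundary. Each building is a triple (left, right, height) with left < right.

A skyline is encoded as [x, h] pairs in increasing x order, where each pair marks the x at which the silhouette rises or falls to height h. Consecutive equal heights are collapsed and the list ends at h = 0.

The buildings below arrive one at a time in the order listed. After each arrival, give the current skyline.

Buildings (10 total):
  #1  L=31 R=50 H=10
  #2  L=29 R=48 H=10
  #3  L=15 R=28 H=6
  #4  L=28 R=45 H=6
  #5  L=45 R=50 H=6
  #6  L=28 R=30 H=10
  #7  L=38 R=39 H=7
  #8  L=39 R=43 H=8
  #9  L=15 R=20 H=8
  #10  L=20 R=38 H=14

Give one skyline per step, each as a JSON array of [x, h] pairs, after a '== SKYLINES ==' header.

== SKYLINES ==
[[31,10],[50,0]]
[[29,10],[50,0]]
[[15,6],[28,0],[29,10],[50,0]]
[[15,6],[29,10],[50,0]]
[[15,6],[29,10],[50,0]]
[[15,6],[28,10],[50,0]]
[[15,6],[28,10],[50,0]]
[[15,6],[28,10],[50,0]]
[[15,8],[20,6],[28,10],[50,0]]
[[15,8],[20,14],[38,10],[50,0]]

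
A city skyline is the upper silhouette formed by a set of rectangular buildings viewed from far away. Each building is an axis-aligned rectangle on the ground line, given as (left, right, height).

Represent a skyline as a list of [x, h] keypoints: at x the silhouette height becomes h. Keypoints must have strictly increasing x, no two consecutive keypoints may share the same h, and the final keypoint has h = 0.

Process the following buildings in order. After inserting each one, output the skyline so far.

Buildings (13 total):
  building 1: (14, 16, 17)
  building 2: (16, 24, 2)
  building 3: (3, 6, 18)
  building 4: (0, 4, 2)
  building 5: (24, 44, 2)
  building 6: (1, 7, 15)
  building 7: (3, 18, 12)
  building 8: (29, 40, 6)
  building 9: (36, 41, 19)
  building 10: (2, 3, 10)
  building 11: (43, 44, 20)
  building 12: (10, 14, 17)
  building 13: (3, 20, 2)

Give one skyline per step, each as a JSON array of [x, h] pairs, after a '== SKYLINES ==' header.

== SKYLINES ==
[[14,17],[16,0]]
[[14,17],[16,2],[24,0]]
[[3,18],[6,0],[14,17],[16,2],[24,0]]
[[0,2],[3,18],[6,0],[14,17],[16,2],[24,0]]
[[0,2],[3,18],[6,0],[14,17],[16,2],[44,0]]
[[0,2],[1,15],[3,18],[6,15],[7,0],[14,17],[16,2],[44,0]]
[[0,2],[1,15],[3,18],[6,15],[7,12],[14,17],[16,12],[18,2],[44,0]]
[[0,2],[1,15],[3,18],[6,15],[7,12],[14,17],[16,12],[18,2],[29,6],[40,2],[44,0]]
[[0,2],[1,15],[3,18],[6,15],[7,12],[14,17],[16,12],[18,2],[29,6],[36,19],[41,2],[44,0]]
[[0,2],[1,15],[3,18],[6,15],[7,12],[14,17],[16,12],[18,2],[29,6],[36,19],[41,2],[44,0]]
[[0,2],[1,15],[3,18],[6,15],[7,12],[14,17],[16,12],[18,2],[29,6],[36,19],[41,2],[43,20],[44,0]]
[[0,2],[1,15],[3,18],[6,15],[7,12],[10,17],[16,12],[18,2],[29,6],[36,19],[41,2],[43,20],[44,0]]
[[0,2],[1,15],[3,18],[6,15],[7,12],[10,17],[16,12],[18,2],[29,6],[36,19],[41,2],[43,20],[44,0]]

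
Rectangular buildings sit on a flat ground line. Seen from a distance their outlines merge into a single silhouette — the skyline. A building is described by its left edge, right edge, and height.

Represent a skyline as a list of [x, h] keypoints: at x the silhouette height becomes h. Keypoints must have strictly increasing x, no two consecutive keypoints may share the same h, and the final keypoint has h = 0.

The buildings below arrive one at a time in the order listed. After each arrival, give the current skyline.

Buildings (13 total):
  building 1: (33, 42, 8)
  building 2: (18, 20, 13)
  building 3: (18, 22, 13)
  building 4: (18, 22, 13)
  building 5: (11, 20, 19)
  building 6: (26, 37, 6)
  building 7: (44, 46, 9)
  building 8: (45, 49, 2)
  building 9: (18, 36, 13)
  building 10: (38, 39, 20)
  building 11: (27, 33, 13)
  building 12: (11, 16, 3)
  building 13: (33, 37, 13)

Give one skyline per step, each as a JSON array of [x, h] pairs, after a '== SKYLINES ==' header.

== SKYLINES ==
[[33,8],[42,0]]
[[18,13],[20,0],[33,8],[42,0]]
[[18,13],[22,0],[33,8],[42,0]]
[[18,13],[22,0],[33,8],[42,0]]
[[11,19],[20,13],[22,0],[33,8],[42,0]]
[[11,19],[20,13],[22,0],[26,6],[33,8],[42,0]]
[[11,19],[20,13],[22,0],[26,6],[33,8],[42,0],[44,9],[46,0]]
[[11,19],[20,13],[22,0],[26,6],[33,8],[42,0],[44,9],[46,2],[49,0]]
[[11,19],[20,13],[36,8],[42,0],[44,9],[46,2],[49,0]]
[[11,19],[20,13],[36,8],[38,20],[39,8],[42,0],[44,9],[46,2],[49,0]]
[[11,19],[20,13],[36,8],[38,20],[39,8],[42,0],[44,9],[46,2],[49,0]]
[[11,19],[20,13],[36,8],[38,20],[39,8],[42,0],[44,9],[46,2],[49,0]]
[[11,19],[20,13],[37,8],[38,20],[39,8],[42,0],[44,9],[46,2],[49,0]]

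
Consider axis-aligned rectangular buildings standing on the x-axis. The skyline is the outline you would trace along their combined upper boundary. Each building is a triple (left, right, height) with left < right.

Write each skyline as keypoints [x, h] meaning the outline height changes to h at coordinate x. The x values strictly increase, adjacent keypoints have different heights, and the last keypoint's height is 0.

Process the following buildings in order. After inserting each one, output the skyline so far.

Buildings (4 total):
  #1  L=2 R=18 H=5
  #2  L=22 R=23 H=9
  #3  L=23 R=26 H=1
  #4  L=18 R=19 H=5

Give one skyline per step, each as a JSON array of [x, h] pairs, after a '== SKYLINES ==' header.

== SKYLINES ==
[[2,5],[18,0]]
[[2,5],[18,0],[22,9],[23,0]]
[[2,5],[18,0],[22,9],[23,1],[26,0]]
[[2,5],[19,0],[22,9],[23,1],[26,0]]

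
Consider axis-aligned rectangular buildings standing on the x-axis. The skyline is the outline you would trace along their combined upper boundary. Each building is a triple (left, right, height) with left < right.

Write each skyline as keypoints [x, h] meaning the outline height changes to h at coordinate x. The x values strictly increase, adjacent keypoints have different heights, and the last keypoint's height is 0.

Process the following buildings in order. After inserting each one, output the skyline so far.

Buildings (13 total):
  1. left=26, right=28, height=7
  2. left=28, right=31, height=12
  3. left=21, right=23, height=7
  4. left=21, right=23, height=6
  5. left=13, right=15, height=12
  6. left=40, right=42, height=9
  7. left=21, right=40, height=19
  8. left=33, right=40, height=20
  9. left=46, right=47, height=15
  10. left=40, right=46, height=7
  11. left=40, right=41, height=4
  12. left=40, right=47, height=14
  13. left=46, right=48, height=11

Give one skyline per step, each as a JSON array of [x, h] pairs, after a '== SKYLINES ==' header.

== SKYLINES ==
[[26,7],[28,0]]
[[26,7],[28,12],[31,0]]
[[21,7],[23,0],[26,7],[28,12],[31,0]]
[[21,7],[23,0],[26,7],[28,12],[31,0]]
[[13,12],[15,0],[21,7],[23,0],[26,7],[28,12],[31,0]]
[[13,12],[15,0],[21,7],[23,0],[26,7],[28,12],[31,0],[40,9],[42,0]]
[[13,12],[15,0],[21,19],[40,9],[42,0]]
[[13,12],[15,0],[21,19],[33,20],[40,9],[42,0]]
[[13,12],[15,0],[21,19],[33,20],[40,9],[42,0],[46,15],[47,0]]
[[13,12],[15,0],[21,19],[33,20],[40,9],[42,7],[46,15],[47,0]]
[[13,12],[15,0],[21,19],[33,20],[40,9],[42,7],[46,15],[47,0]]
[[13,12],[15,0],[21,19],[33,20],[40,14],[46,15],[47,0]]
[[13,12],[15,0],[21,19],[33,20],[40,14],[46,15],[47,11],[48,0]]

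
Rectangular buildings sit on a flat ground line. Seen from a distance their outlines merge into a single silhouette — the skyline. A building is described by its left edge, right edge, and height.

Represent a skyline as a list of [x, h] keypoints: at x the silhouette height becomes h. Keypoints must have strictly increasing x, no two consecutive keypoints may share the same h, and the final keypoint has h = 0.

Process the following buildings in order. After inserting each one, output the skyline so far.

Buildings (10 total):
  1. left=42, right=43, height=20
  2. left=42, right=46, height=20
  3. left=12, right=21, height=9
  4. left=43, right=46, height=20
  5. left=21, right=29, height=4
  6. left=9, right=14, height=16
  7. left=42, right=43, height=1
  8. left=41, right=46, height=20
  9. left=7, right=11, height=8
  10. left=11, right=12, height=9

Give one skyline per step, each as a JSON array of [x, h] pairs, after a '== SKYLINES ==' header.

== SKYLINES ==
[[42,20],[43,0]]
[[42,20],[46,0]]
[[12,9],[21,0],[42,20],[46,0]]
[[12,9],[21,0],[42,20],[46,0]]
[[12,9],[21,4],[29,0],[42,20],[46,0]]
[[9,16],[14,9],[21,4],[29,0],[42,20],[46,0]]
[[9,16],[14,9],[21,4],[29,0],[42,20],[46,0]]
[[9,16],[14,9],[21,4],[29,0],[41,20],[46,0]]
[[7,8],[9,16],[14,9],[21,4],[29,0],[41,20],[46,0]]
[[7,8],[9,16],[14,9],[21,4],[29,0],[41,20],[46,0]]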